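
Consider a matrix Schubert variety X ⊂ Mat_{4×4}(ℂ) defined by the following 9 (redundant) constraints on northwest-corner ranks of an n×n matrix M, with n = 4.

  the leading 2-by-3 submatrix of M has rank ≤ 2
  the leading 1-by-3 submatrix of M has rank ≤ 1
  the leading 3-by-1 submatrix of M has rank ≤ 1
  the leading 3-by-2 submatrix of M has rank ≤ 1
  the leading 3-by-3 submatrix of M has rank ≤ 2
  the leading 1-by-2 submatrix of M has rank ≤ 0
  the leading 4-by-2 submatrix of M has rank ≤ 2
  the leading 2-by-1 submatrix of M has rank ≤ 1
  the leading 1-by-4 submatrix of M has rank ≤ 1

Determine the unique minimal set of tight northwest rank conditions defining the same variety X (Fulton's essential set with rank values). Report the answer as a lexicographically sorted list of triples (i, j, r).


Rank table r_w(4×4) implied by the 9 constraints:

  i=1: 0  0  1  1
  i=2: 1  1  2  2
  i=3: 1  1  2  3
  i=4: 1  2  3  4

reading off 1-entries of Δ²R: w = (3, 1, 4, 2).

2 SE-corners of the 3-cell Rothe diagram give Ess(w):

[(1, 2, 0), (3, 2, 1)]


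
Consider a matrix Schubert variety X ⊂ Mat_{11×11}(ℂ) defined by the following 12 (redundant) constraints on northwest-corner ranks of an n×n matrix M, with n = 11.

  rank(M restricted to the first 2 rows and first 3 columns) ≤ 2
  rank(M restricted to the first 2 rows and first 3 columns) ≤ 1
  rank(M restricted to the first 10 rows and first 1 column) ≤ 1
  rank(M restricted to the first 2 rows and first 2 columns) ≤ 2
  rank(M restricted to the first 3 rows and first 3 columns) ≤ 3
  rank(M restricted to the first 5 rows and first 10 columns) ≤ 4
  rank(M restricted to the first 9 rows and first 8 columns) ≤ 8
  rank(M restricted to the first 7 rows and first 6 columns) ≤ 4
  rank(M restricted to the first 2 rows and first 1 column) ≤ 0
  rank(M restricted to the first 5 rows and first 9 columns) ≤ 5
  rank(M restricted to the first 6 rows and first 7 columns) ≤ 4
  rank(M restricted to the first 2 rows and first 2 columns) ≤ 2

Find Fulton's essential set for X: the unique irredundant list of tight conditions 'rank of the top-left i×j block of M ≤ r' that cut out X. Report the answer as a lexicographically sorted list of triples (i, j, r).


The tightest implied rank at each (i,j), from the 12 conditions:

  row 1: 0 1 1 1 1 1 1 1 1 1 1
  row 2: 0 1 1 2 2 2 2 2 2 2 2
  row 3: 1 2 2 3 3 3 3 3 3 3 3
  row 4: 1 2 3 4 4 4 4 4 4 4 4
  row 5: 1 2 3 4 4 4 4 4 4 4 5
  row 6: 1 2 3 4 4 4 4 5 5 5 6
  row 7: 1 2 3 4 4 4 5 6 6 6 7
  row 8: 1 2 3 4 5 5 6 7 7 7 8
  row 9: 1 2 3 4 5 6 7 8 8 8 9
  row 10: 1 2 3 4 5 6 7 8 9 9 10
  row 11: 1 2 3 4 5 6 7 8 9 10 11

reading off 1-entries of Δ²R: w = (2, 4, 1, 3, 11, 8, 7, 5, 6, 9, 10).

ℓ(w)=14; the 5 essential cells (i,j,r):

[(2, 1, 0), (2, 3, 1), (5, 10, 4), (6, 7, 4), (7, 6, 4)]


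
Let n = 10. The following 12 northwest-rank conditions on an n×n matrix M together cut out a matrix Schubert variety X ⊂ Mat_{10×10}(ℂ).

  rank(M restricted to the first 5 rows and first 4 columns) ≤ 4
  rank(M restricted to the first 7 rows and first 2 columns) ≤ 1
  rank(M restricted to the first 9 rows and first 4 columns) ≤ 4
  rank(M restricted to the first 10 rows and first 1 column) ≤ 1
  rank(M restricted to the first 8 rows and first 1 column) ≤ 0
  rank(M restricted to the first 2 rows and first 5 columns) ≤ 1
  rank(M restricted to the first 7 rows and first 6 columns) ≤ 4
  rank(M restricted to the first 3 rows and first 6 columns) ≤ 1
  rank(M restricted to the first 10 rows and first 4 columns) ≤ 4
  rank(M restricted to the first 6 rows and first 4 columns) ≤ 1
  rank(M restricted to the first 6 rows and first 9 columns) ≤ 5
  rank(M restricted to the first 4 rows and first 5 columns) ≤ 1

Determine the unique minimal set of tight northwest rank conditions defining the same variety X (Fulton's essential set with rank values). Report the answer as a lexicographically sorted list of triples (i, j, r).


Recovering R(i,j) via the rank-extension bound from the 12 conditions:

  R[1]: 0 1 1 1 1 1 1 1 1 1
  R[2]: 0 1 1 1 1 1 2 2 2 2
  R[3]: 0 1 1 1 1 1 2 3 3 3
  R[4]: 0 1 1 1 1 2 3 4 4 4
  R[5]: 0 1 1 1 2 3 4 5 5 5
  R[6]: 0 1 1 1 2 3 4 5 5 6
  R[7]: 0 1 2 2 3 4 5 6 6 7
  R[8]: 0 1 2 3 4 5 6 7 7 8
  R[9]: 1 2 3 4 5 6 7 8 8 9
  R[10]: 1 2 3 4 5 6 7 8 9 10

hence w(1..10) = (2, 7, 8, 6, 5, 10, 3, 4, 1, 9).

Fulton essential set (5 of the 24 Rothe cells):

[(3, 6, 1), (4, 5, 1), (6, 4, 1), (6, 9, 5), (8, 1, 0)]


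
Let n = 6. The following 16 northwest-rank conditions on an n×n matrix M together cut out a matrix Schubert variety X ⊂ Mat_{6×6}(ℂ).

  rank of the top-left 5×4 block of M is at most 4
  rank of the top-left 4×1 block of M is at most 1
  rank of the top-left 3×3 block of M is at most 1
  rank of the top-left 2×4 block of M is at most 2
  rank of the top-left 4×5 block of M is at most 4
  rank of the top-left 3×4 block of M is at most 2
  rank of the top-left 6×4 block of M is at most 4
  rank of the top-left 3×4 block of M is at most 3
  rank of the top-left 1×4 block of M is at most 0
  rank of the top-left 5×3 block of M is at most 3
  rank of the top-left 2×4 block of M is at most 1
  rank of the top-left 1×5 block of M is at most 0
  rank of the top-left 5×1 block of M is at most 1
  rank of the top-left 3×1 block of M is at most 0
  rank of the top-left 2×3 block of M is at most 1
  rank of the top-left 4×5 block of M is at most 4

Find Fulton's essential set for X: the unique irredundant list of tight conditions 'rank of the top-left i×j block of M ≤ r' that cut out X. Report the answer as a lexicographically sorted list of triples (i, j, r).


Recovering R(i,j) via the rank-extension bound from the 16 conditions:

  row 1: 0 0 0 0 0 1
  row 2: 0 1 1 1 1 2
  row 3: 0 1 1 2 2 3
  row 4: 1 2 2 3 3 4
  row 5: 1 2 3 4 4 5
  row 6: 1 2 3 4 5 6

the unique w with this rank table is (6, 2, 4, 1, 3, 5).

|D(w)|=8, |Ess(w)|=3:

[(1, 5, 0), (3, 1, 0), (3, 3, 1)]


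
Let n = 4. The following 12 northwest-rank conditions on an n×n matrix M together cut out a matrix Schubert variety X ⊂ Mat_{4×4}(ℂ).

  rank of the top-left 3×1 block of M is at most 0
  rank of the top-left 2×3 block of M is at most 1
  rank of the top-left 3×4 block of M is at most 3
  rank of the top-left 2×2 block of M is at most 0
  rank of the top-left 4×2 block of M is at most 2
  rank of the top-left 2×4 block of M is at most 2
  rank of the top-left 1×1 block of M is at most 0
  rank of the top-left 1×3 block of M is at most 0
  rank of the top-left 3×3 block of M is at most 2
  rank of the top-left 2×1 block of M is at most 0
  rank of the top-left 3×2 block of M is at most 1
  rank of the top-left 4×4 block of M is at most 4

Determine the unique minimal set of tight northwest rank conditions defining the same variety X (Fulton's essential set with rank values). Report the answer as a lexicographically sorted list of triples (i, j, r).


Reconstructing r_w from the 12 given conditions:

  R[1]: 0, 0, 0, 1
  R[2]: 0, 0, 1, 2
  R[3]: 0, 1, 2, 3
  R[4]: 1, 2, 3, 4

the unique w with this rank table is (4, 3, 2, 1).

3 SE-corners of the 6-cell Rothe diagram give Ess(w):

[(1, 3, 0), (2, 2, 0), (3, 1, 0)]


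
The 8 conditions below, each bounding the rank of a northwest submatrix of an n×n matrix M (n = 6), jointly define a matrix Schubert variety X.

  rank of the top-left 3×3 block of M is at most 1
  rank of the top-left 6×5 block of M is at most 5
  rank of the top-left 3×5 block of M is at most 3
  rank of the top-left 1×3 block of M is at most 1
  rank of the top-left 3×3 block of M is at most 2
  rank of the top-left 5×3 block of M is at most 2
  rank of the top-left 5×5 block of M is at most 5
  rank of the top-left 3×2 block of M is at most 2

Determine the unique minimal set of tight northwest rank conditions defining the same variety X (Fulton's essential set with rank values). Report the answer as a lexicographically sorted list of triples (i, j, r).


Rank table r_w(6×6) implied by the 8 constraints:

  row 1: 1  1  1  1  1  1
  row 2: 1  1  1  2  2  2
  row 3: 1  1  1  2  3  3
  row 4: 1  2  2  3  4  4
  row 5: 1  2  2  3  4  5
  row 6: 1  2  3  4  5  6

reading off 1-entries of Δ²R: w = (1, 4, 5, 2, 6, 3).

Fulton essential set (2 of the 5 Rothe cells):

[(3, 3, 1), (5, 3, 2)]


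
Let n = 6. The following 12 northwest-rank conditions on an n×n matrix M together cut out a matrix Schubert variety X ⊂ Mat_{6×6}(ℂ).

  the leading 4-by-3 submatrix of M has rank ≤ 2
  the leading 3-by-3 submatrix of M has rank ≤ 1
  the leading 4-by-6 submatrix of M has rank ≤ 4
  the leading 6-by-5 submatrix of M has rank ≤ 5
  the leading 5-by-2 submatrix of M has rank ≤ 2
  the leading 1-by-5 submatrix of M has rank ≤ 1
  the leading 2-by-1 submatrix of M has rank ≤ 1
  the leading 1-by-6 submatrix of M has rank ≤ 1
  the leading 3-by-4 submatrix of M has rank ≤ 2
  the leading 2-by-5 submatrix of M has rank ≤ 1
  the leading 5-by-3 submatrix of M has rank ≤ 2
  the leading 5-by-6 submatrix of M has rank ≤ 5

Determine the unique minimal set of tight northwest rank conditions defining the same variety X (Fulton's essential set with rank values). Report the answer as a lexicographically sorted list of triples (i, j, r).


Recovering R(i,j) via the rank-extension bound from the 12 conditions:

  R[1]: 1 1 1 1 1 1
  R[2]: 1 1 1 1 1 2
  R[3]: 1 1 1 2 2 3
  R[4]: 1 2 2 3 3 4
  R[5]: 1 2 2 3 4 5
  R[6]: 1 2 3 4 5 6

the unique w with this rank table is (1, 6, 4, 2, 5, 3).

Fulton essential set (3 of the 7 Rothe cells):

[(2, 5, 1), (3, 3, 1), (5, 3, 2)]


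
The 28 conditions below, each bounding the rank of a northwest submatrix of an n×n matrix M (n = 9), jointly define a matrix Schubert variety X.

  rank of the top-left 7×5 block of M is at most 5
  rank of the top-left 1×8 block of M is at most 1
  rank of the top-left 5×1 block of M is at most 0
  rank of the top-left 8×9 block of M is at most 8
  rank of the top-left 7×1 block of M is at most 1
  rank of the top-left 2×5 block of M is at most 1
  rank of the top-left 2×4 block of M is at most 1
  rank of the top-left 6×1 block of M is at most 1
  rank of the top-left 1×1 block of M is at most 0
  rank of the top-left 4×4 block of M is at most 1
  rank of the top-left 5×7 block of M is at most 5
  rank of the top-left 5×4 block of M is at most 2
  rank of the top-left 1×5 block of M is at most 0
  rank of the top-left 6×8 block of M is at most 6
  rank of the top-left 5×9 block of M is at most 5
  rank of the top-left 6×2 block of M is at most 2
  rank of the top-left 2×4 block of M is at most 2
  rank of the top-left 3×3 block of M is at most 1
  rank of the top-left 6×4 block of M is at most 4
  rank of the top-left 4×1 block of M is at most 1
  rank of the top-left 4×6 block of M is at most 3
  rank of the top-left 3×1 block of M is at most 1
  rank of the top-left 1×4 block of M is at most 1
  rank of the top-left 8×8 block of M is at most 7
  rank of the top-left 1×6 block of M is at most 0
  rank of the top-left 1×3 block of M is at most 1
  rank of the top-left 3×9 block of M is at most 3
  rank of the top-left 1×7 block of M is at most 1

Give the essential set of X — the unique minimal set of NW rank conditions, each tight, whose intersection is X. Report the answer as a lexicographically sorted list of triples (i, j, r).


The tightest implied rank at each (i,j), from the 28 conditions:

  i=1: 0 0 0 0 0 0 1 1 1
  i=2: 0 1 1 1 1 1 2 2 2
  i=3: 0 1 1 1 2 2 3 3 3
  i=4: 0 1 1 1 2 3 4 4 4
  i=5: 0 1 2 2 3 4 5 5 5
  i=6: 1 2 3 3 4 5 6 6 6
  i=7: 1 2 3 4 5 6 7 7 7
  i=8: 1 2 3 4 5 6 7 7 8
  i=9: 1 2 3 4 5 6 7 8 9

reading off 1-entries of Δ²R: w = (7, 2, 5, 6, 3, 1, 4, 9, 8).

|D(w)|=15, |Ess(w)|=4:

[(1, 6, 0), (4, 4, 1), (5, 1, 0), (8, 8, 7)]


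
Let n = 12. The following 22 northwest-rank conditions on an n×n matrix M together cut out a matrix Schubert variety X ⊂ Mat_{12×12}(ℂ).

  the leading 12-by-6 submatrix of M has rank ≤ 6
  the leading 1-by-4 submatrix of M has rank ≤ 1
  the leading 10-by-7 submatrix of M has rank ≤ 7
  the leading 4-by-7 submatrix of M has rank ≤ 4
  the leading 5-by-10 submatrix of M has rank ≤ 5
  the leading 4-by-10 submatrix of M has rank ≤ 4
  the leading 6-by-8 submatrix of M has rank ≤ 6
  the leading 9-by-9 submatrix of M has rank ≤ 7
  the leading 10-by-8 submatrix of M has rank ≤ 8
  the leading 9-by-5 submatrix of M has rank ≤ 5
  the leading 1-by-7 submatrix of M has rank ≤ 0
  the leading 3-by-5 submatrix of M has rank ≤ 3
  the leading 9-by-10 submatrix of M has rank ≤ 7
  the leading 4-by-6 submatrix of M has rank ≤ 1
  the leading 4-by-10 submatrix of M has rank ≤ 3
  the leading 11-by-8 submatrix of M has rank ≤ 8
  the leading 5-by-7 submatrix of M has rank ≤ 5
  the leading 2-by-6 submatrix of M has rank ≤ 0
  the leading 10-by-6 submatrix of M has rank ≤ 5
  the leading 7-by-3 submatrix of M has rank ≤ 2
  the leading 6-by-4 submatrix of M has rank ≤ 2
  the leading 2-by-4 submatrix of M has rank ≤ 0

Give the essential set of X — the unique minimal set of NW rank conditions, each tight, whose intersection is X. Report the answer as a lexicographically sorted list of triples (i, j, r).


Computing R[i][j] = min implied NW-rank bound (n=12, 22 conditions):

  R[1]: 0 | 0 | 0 | 0 | 0 | 0 | 0 | 1 | 1 | 1 | 1 | 1
  R[2]: 0 | 0 | 0 | 0 | 0 | 0 | 1 | 2 | 2 | 2 | 2 | 2
  R[3]: 1 | 1 | 1 | 1 | 1 | 1 | 2 | 3 | 3 | 3 | 3 | 3
  R[4]: 1 | 1 | 1 | 1 | 1 | 1 | 2 | 3 | 3 | 3 | 4 | 4
  R[5]: 1 | 2 | 2 | 2 | 2 | 2 | 3 | 4 | 4 | 4 | 5 | 5
  R[6]: 1 | 2 | 2 | 2 | 3 | 3 | 4 | 5 | 5 | 5 | 6 | 6
  R[7]: 1 | 2 | 2 | 3 | 4 | 4 | 5 | 6 | 6 | 6 | 7 | 7
  R[8]: 1 | 2 | 3 | 4 | 5 | 5 | 6 | 7 | 7 | 7 | 8 | 8
  R[9]: 1 | 2 | 3 | 4 | 5 | 5 | 6 | 7 | 7 | 7 | 8 | 9
  R[10]: 1 | 2 | 3 | 4 | 5 | 5 | 6 | 7 | 8 | 8 | 9 | 10
  R[11]: 1 | 2 | 3 | 4 | 5 | 6 | 7 | 8 | 9 | 9 | 10 | 11
  R[12]: 1 | 2 | 3 | 4 | 5 | 6 | 7 | 8 | 9 | 10 | 11 | 12

reading off 1-entries of Δ²R: w = (8, 7, 1, 11, 2, 5, 4, 3, 12, 9, 6, 10).

Fulton essential set (8 of the 27 Rothe cells):

[(1, 7, 0), (2, 6, 0), (4, 6, 1), (4, 10, 3), (6, 4, 2), (7, 3, 2), (9, 10, 7), (10, 6, 5)]


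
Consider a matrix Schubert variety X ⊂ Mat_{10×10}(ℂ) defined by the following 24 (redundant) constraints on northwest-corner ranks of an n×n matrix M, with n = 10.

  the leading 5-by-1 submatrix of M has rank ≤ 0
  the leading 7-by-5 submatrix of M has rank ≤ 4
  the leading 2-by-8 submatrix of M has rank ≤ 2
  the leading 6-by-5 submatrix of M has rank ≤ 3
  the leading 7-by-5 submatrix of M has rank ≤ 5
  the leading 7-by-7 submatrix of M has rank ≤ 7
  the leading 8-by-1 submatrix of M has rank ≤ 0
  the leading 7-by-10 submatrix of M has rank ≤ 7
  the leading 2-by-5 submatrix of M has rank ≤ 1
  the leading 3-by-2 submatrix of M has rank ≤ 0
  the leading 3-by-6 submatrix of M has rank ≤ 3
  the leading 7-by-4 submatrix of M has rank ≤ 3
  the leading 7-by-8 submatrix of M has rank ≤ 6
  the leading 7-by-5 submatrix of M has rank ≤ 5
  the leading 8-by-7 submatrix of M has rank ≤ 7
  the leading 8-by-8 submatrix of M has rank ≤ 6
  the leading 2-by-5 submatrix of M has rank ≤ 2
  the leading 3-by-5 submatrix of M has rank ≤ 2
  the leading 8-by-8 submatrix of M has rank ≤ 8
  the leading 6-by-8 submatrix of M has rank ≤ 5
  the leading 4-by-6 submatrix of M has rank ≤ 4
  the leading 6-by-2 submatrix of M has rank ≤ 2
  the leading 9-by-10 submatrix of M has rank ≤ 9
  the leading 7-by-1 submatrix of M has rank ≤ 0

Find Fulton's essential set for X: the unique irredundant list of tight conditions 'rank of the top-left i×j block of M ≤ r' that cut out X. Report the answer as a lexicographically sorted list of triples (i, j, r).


Reconstructing r_w from the 24 given conditions:

  i=1: 0, 0, 1, 1, 1, 1, 1, 1, 1, 1
  i=2: 0, 0, 1, 1, 1, 2, 2, 2, 2, 2
  i=3: 0, 0, 1, 2, 2, 3, 3, 3, 3, 3
  i=4: 0, 1, 2, 3, 3, 4, 4, 4, 4, 4
  i=5: 0, 1, 2, 3, 3, 4, 5, 5, 5, 5
  i=6: 0, 1, 2, 3, 3, 4, 5, 5, 6, 6
  i=7: 0, 1, 2, 3, 4, 5, 6, 6, 7, 7
  i=8: 0, 1, 2, 3, 4, 5, 6, 6, 7, 8
  i=9: 1, 2, 3, 4, 5, 6, 7, 7, 8, 9
  i=10: 1, 2, 3, 4, 5, 6, 7, 8, 9, 10

so w = (3, 6, 4, 2, 7, 9, 5, 10, 1, 8).

|D(w)|=17, |Ess(w)|=6:

[(2, 5, 1), (3, 2, 0), (6, 5, 3), (6, 8, 5), (8, 1, 0), (8, 8, 6)]


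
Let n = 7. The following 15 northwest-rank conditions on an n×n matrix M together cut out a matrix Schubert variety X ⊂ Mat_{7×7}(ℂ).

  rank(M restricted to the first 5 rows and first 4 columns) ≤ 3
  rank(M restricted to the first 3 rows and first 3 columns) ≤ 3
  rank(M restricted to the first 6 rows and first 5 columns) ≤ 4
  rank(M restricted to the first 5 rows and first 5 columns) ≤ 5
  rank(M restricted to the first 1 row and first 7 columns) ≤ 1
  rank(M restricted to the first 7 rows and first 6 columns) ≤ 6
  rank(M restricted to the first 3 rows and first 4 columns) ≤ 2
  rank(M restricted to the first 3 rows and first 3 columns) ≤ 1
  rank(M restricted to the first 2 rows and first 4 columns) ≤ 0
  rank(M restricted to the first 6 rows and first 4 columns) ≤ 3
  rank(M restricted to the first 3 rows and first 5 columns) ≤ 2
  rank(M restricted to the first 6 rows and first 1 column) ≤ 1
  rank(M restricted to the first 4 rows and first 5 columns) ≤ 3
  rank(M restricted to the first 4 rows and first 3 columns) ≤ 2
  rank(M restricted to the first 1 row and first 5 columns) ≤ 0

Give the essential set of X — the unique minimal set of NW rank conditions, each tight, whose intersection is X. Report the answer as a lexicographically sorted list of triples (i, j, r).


Reconstructing r_w from the 15 given conditions:

  i=1: 0 0 0 0 0 1 1
  i=2: 0 0 0 0 1 2 2
  i=3: 1 1 1 1 2 3 3
  i=4: 1 2 2 2 3 4 4
  i=5: 1 2 3 3 4 5 5
  i=6: 1 2 3 3 4 5 6
  i=7: 1 2 3 4 5 6 7

giving w = (6, 5, 1, 2, 3, 7, 4) via Δ²R.

3 SE-corners of the 10-cell Rothe diagram give Ess(w):

[(1, 5, 0), (2, 4, 0), (6, 4, 3)]


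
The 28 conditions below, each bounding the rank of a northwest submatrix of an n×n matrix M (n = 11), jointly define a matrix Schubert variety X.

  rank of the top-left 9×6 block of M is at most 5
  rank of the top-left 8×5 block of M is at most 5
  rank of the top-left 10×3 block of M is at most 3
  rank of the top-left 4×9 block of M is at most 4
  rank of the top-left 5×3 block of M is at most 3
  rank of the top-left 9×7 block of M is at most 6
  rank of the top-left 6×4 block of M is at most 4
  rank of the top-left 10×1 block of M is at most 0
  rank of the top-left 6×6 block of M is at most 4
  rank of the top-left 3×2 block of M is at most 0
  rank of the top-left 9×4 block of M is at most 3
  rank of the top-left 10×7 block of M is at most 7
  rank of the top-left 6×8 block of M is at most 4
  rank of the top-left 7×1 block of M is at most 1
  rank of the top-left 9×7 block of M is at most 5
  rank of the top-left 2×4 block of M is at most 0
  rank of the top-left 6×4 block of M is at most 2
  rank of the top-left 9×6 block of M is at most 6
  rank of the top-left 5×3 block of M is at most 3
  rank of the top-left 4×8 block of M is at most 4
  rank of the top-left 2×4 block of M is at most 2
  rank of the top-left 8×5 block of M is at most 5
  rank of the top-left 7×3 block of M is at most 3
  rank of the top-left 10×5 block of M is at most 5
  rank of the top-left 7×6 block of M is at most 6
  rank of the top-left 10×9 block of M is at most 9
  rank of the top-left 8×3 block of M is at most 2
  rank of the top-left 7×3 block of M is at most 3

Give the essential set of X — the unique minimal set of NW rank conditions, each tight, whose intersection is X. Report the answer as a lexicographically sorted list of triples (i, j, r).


Recovering R(i,j) via the rank-extension bound from the 28 conditions:

  R[1]: 0  0  0  0  1  1  1  1  1  1  1
  R[2]: 0  0  0  0  1  2  2  2  2  2  2
  R[3]: 0  0  1  1  2  3  3  3  3  3  3
  R[4]: 0  1  2  2  3  4  4  4  4  4  4
  R[5]: 0  1  2  2  3  4  4  4  5  5  5
  R[6]: 0  1  2  2  3  4  4  4  5  6  6
  R[7]: 0  1  2  3  4  5  5  5  6  7  7
  R[8]: 0  1  2  3  4  5  5  6  7  8  8
  R[9]: 0  1  2  3  4  5  5  6  7  8  9
  R[10]: 0  1  2  3  4  5  6  7  8  9  10
  R[11]: 1  2  3  4  5  6  7  8  9  10  11

reading off 1-entries of Δ²R: w = (5, 6, 3, 2, 9, 10, 4, 8, 11, 7, 1).

ℓ(w)=25; the 6 essential cells (i,j,r):

[(2, 4, 0), (3, 2, 0), (6, 4, 2), (6, 8, 4), (9, 7, 5), (10, 1, 0)]


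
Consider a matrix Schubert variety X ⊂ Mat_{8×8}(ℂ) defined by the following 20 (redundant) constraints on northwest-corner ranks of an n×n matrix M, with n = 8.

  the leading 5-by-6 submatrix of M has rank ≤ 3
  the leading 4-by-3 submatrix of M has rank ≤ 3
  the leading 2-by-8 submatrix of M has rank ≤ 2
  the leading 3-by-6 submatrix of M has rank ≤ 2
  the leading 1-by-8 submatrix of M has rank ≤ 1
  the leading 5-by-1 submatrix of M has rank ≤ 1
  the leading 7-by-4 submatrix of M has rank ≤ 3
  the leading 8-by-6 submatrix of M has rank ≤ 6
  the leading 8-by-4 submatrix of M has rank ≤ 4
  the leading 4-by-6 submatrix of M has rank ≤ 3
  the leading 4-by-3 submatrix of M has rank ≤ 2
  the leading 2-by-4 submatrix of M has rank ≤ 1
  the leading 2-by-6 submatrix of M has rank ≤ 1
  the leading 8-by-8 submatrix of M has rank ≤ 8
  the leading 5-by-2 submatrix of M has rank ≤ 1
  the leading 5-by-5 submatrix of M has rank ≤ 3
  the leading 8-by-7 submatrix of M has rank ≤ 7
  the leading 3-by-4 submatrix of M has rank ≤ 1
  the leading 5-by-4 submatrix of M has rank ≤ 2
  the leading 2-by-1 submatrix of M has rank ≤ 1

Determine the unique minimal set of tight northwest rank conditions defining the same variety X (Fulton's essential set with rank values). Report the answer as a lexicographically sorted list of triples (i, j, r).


Recovering R(i,j) via the rank-extension bound from the 20 conditions:

  i=1: 1 1 1 1 1 1 1 1
  i=2: 1 1 1 1 1 1 2 2
  i=3: 1 1 1 1 2 2 3 3
  i=4: 1 1 2 2 3 3 4 4
  i=5: 1 1 2 2 3 3 4 5
  i=6: 1 2 3 3 4 4 5 6
  i=7: 1 2 3 3 4 5 6 7
  i=8: 1 2 3 4 5 6 7 8

hence w(1..8) = (1, 7, 5, 3, 8, 2, 6, 4).

ℓ(w)=13; the 6 essential cells (i,j,r):

[(2, 6, 1), (3, 4, 1), (5, 2, 1), (5, 4, 2), (5, 6, 3), (7, 4, 3)]


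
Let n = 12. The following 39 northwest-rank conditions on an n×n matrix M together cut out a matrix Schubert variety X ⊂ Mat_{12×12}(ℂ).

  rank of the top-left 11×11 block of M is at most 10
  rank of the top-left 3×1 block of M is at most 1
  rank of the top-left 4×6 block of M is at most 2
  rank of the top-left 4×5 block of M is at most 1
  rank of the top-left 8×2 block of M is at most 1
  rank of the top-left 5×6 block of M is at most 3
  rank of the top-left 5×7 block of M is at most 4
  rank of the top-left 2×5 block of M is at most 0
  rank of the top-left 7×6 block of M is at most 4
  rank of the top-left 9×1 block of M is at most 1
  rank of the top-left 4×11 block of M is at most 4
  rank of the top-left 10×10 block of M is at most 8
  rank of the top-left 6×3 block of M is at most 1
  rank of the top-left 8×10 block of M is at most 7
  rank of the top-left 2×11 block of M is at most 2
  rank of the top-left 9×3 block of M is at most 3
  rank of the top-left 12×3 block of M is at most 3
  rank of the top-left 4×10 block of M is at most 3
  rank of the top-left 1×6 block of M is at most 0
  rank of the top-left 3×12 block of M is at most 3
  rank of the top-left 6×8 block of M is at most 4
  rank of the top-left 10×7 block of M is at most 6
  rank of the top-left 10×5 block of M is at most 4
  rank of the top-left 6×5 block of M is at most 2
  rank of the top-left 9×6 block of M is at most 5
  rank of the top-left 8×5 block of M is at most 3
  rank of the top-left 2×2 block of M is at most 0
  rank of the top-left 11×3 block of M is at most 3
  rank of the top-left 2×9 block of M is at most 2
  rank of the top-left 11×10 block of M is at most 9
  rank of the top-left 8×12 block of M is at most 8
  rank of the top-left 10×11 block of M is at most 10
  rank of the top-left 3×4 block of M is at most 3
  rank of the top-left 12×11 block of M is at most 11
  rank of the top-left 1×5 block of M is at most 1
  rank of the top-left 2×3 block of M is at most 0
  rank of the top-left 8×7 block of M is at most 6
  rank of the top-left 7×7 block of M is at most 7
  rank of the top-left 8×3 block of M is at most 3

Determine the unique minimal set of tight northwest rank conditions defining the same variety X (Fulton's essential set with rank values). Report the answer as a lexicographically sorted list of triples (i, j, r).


Reconstructing r_w from the 39 given conditions:

  i=1: 0 0 0 0 0 0 1 1 1 1 1 1
  i=2: 0 0 0 0 0 1 2 2 2 2 2 2
  i=3: 1 1 1 1 1 2 3 3 3 3 3 3
  i=4: 1 1 1 1 1 2 3 3 3 3 4 4
  i=5: 1 1 1 2 2 3 4 4 4 4 5 5
  i=6: 1 1 1 2 2 3 4 4 5 5 6 6
  i=7: 1 1 2 3 3 4 5 5 6 6 7 7
  i=8: 1 1 2 3 3 4 5 6 7 7 8 8
  i=9: 1 2 3 4 4 5 6 7 8 8 9 9
  i=10: 1 2 3 4 4 5 6 7 8 8 9 10
  i=11: 1 2 3 4 5 6 7 8 9 9 10 11
  i=12: 1 2 3 4 5 6 7 8 9 10 11 12

so w = (7, 6, 1, 11, 4, 9, 3, 8, 2, 12, 5, 10).

Rothe diagram D(w) (29 cells), 11 SE-corners (essential conditions):

[(1, 6, 0), (2, 5, 0), (4, 5, 1), (4, 10, 3), (6, 3, 1), (6, 5, 2), (6, 8, 4), (8, 2, 1), (8, 5, 3), (10, 5, 4), (10, 10, 8)]


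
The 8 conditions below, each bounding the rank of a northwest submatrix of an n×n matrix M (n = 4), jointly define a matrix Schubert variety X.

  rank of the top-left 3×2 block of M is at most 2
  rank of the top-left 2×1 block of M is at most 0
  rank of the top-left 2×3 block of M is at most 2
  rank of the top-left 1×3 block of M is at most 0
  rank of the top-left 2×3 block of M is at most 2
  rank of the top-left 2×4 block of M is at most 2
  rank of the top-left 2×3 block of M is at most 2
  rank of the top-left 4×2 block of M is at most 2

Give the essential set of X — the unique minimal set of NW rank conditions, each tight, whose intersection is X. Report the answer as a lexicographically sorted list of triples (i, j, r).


The tightest implied rank at each (i,j), from the 8 conditions:

  R[1]: 0 | 0 | 0 | 1
  R[2]: 0 | 1 | 1 | 2
  R[3]: 1 | 2 | 2 | 3
  R[4]: 1 | 2 | 3 | 4

giving w = (4, 2, 1, 3) via Δ²R.

2 SE-corners of the 4-cell Rothe diagram give Ess(w):

[(1, 3, 0), (2, 1, 0)]


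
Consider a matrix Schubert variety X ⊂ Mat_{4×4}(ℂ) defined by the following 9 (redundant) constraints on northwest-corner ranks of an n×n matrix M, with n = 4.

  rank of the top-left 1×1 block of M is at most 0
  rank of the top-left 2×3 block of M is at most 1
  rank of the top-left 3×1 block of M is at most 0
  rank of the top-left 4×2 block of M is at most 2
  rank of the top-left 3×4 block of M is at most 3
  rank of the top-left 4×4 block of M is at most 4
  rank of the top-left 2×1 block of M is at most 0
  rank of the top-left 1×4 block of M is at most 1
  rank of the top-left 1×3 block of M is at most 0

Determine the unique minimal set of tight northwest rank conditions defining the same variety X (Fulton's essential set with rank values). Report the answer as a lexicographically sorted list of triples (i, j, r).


Rank table r_w(4×4) implied by the 9 constraints:

  i=1: 0 0 0 1
  i=2: 0 1 1 2
  i=3: 0 1 2 3
  i=4: 1 2 3 4

giving w = (4, 2, 3, 1) via Δ²R.

D(w) has 5 cells with 2 SE-corners; essential set:

[(1, 3, 0), (3, 1, 0)]


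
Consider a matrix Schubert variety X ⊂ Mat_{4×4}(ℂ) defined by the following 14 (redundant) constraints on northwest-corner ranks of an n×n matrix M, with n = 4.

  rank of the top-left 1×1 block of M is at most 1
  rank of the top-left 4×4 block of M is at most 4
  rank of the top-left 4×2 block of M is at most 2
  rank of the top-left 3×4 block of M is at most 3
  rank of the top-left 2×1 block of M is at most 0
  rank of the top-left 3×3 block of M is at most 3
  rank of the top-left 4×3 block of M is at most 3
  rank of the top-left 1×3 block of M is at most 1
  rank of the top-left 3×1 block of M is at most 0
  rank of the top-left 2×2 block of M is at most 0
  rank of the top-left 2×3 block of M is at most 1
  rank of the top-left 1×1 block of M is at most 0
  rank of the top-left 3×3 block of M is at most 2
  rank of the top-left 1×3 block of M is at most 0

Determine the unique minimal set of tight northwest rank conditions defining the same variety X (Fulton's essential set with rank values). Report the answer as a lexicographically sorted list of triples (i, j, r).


Recovering R(i,j) via the rank-extension bound from the 14 conditions:

  i=1: 0, 0, 0, 1
  i=2: 0, 0, 1, 2
  i=3: 0, 1, 2, 3
  i=4: 1, 2, 3, 4

second differences of R give the permutation w = (4, 3, 2, 1).

D(w) has 6 cells with 3 SE-corners; essential set:

[(1, 3, 0), (2, 2, 0), (3, 1, 0)]


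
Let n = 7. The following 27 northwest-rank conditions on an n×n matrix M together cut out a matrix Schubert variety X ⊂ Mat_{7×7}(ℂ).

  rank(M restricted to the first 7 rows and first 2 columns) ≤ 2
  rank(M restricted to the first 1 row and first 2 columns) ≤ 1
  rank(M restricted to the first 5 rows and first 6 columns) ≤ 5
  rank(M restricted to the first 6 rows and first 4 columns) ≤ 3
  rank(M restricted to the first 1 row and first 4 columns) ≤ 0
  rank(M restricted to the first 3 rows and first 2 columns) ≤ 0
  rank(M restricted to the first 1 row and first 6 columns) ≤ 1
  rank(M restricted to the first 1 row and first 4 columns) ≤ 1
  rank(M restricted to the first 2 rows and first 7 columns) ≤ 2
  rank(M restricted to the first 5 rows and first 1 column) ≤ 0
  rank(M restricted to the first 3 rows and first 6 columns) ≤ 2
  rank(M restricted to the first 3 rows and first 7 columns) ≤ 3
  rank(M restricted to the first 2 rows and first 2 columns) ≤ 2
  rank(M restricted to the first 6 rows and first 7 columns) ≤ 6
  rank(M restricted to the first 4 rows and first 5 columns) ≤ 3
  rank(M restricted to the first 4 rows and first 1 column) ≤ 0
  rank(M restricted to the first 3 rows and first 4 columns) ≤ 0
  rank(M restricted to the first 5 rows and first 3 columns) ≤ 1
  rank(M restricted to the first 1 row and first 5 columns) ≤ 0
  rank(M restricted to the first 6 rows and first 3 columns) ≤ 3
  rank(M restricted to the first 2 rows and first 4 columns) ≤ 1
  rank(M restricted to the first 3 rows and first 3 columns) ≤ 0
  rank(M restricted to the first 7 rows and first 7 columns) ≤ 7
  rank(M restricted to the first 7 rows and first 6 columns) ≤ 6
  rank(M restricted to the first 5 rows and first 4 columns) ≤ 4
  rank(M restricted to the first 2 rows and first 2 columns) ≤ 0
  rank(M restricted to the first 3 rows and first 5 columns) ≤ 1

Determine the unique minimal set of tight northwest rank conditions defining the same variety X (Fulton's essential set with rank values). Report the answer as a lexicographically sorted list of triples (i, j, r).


Computing R[i][j] = min implied NW-rank bound (n=7, 27 conditions):

  row 1: 0  0  0  0  0  1  1
  row 2: 0  0  0  0  1  2  2
  row 3: 0  0  0  0  1  2  3
  row 4: 0  1  1  1  2  3  4
  row 5: 0  1  1  2  3  4  5
  row 6: 1  2  2  3  4  5  6
  row 7: 1  2  3  4  5  6  7

so w = (6, 5, 7, 2, 4, 1, 3).

4 SE-corners of the 16-cell Rothe diagram give Ess(w):

[(1, 5, 0), (3, 4, 0), (5, 1, 0), (5, 3, 1)]


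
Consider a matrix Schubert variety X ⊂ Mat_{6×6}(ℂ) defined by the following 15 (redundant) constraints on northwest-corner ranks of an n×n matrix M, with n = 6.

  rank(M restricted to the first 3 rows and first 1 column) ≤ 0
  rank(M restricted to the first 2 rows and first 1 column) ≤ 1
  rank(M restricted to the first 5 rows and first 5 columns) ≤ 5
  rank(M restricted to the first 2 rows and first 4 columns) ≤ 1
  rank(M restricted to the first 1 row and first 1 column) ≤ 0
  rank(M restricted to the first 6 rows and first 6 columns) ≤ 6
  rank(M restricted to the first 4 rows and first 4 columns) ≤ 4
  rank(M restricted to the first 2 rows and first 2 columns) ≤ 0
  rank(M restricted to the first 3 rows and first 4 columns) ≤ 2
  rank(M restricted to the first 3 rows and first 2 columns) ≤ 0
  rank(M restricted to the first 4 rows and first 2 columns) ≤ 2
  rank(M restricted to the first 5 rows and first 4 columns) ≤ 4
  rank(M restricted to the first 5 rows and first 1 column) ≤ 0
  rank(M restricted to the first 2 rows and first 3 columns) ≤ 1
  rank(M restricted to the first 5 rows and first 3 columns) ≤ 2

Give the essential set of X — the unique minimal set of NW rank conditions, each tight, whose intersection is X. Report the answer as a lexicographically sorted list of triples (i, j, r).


Computing R[i][j] = min implied NW-rank bound (n=6, 15 conditions):

  row 1: 0, 0, 1, 1, 1, 1
  row 2: 0, 0, 1, 1, 2, 2
  row 3: 0, 0, 1, 2, 3, 3
  row 4: 0, 1, 2, 3, 4, 4
  row 5: 0, 1, 2, 3, 4, 5
  row 6: 1, 2, 3, 4, 5, 6

so w = (3, 5, 4, 2, 6, 1).

3 SE-corners of the 9-cell Rothe diagram give Ess(w):

[(2, 4, 1), (3, 2, 0), (5, 1, 0)]


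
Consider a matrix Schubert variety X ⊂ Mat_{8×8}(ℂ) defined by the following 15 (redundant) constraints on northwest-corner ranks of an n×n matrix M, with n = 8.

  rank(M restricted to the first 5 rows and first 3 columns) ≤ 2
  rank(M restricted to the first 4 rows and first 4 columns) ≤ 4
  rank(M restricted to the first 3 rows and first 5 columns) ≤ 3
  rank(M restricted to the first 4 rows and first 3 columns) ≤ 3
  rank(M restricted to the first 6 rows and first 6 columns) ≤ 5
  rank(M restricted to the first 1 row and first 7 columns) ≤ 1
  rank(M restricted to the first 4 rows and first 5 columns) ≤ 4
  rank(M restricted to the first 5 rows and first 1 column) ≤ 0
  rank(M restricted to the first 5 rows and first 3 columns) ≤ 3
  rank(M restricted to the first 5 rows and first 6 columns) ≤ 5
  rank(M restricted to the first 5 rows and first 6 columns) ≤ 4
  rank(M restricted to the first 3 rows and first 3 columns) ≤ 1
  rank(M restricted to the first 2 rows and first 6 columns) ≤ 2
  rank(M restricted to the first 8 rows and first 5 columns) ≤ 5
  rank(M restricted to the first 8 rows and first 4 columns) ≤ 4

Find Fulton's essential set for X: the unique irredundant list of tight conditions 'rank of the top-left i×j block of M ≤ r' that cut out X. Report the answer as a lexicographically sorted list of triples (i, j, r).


Propagating the 15 rank bounds to every northwest block:

  R[1]: 0 1 1 1 1 1 1 1
  R[2]: 0 1 1 2 2 2 2 2
  R[3]: 0 1 1 2 3 3 3 3
  R[4]: 0 1 2 3 4 4 4 4
  R[5]: 0 1 2 3 4 4 5 5
  R[6]: 1 2 3 4 5 5 6 6
  R[7]: 1 2 3 4 5 6 7 7
  R[8]: 1 2 3 4 5 6 7 8

second differences of R give the permutation w = (2, 4, 5, 3, 7, 1, 6, 8).

Rothe diagram D(w) (8 cells), 3 SE-corners (essential conditions):

[(3, 3, 1), (5, 1, 0), (5, 6, 4)]


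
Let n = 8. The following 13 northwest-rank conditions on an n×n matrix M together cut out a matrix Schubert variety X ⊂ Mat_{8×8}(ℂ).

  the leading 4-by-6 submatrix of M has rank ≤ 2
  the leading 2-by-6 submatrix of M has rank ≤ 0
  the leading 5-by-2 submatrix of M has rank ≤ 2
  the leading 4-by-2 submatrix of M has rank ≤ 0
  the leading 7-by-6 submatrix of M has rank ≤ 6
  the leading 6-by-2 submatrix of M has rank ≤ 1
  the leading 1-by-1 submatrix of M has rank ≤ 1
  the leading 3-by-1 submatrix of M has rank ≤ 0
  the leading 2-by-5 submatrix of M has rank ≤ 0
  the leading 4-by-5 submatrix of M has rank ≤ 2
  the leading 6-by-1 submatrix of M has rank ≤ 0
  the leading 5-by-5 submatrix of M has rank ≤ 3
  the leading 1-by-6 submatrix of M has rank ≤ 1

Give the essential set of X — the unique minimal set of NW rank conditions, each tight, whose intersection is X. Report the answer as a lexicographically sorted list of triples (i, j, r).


Rank table r_w(8×8) implied by the 13 constraints:

  0, 0, 0, 0, 0, 0, 1, 1
  0, 0, 0, 0, 0, 0, 1, 2
  0, 0, 1, 1, 1, 1, 2, 3
  0, 0, 1, 2, 2, 2, 3, 4
  0, 1, 2, 3, 3, 3, 4, 5
  0, 1, 2, 3, 4, 4, 5, 6
  1, 2, 3, 4, 5, 5, 6, 7
  1, 2, 3, 4, 5, 6, 7, 8

second differences of R give the permutation w = (7, 8, 3, 4, 2, 5, 1, 6).

ℓ(w)=18; the 3 essential cells (i,j,r):

[(2, 6, 0), (4, 2, 0), (6, 1, 0)]


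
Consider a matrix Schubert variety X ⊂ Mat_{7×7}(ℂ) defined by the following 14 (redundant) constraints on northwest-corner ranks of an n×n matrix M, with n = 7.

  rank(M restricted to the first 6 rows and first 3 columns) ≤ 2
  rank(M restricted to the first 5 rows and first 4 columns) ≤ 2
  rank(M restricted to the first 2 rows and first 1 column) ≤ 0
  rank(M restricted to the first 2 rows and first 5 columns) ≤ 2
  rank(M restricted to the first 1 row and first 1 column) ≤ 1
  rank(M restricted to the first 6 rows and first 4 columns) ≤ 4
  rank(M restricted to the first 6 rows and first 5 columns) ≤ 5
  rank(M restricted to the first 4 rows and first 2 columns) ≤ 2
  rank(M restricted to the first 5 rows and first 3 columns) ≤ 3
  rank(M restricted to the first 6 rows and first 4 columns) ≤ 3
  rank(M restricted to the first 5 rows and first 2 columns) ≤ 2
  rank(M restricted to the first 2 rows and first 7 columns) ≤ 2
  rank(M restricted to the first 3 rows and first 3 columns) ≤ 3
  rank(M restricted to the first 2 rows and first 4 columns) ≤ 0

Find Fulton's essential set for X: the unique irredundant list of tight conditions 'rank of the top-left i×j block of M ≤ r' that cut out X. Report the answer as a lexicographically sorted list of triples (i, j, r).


Reconstructing r_w from the 14 given conditions:

  0, 0, 0, 0, 1, 1, 1
  0, 0, 0, 0, 1, 2, 2
  1, 1, 1, 1, 2, 3, 3
  1, 2, 2, 2, 3, 4, 4
  1, 2, 2, 2, 3, 4, 5
  1, 2, 2, 3, 4, 5, 6
  1, 2, 3, 4, 5, 6, 7

the unique w with this rank table is (5, 6, 1, 2, 7, 4, 3).

D(w) has 11 cells with 3 SE-corners; essential set:

[(2, 4, 0), (5, 4, 2), (6, 3, 2)]


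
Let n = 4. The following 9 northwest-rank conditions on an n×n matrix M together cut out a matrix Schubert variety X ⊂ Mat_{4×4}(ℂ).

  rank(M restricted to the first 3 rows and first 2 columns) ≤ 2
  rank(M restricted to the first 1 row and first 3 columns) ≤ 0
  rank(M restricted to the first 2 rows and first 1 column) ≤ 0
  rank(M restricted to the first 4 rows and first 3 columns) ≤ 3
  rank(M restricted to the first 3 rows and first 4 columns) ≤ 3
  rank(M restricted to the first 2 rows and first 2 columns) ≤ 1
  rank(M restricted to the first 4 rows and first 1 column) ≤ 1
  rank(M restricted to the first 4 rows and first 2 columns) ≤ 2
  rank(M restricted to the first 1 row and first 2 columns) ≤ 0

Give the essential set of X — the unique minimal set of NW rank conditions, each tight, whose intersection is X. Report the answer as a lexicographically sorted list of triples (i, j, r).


The tightest implied rank at each (i,j), from the 9 conditions:

  i=1: 0 0 0 1
  i=2: 0 1 1 2
  i=3: 1 2 2 3
  i=4: 1 2 3 4

giving w = (4, 2, 1, 3) via Δ²R.

Fulton essential set (2 of the 4 Rothe cells):

[(1, 3, 0), (2, 1, 0)]


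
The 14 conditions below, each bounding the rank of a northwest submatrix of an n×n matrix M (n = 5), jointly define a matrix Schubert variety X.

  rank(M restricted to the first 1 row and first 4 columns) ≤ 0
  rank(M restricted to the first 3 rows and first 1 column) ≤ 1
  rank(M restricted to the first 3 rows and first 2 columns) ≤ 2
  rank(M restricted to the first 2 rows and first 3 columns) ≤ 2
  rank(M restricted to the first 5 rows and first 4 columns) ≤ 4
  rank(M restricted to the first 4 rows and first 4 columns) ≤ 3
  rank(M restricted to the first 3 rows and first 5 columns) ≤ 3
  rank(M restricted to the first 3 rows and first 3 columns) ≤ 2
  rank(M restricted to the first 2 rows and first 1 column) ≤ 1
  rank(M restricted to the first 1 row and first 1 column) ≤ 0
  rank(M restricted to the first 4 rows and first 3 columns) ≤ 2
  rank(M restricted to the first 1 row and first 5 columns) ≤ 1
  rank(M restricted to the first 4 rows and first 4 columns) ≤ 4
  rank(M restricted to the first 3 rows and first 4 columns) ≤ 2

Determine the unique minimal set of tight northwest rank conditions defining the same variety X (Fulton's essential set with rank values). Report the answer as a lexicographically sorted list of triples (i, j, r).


Rank table r_w(5×5) implied by the 14 constraints:

  row 1: 0 0 0 0 1
  row 2: 1 1 1 1 2
  row 3: 1 2 2 2 3
  row 4: 1 2 2 3 4
  row 5: 1 2 3 4 5

reading off 1-entries of Δ²R: w = (5, 1, 2, 4, 3).

|D(w)|=5, |Ess(w)|=2:

[(1, 4, 0), (4, 3, 2)]
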